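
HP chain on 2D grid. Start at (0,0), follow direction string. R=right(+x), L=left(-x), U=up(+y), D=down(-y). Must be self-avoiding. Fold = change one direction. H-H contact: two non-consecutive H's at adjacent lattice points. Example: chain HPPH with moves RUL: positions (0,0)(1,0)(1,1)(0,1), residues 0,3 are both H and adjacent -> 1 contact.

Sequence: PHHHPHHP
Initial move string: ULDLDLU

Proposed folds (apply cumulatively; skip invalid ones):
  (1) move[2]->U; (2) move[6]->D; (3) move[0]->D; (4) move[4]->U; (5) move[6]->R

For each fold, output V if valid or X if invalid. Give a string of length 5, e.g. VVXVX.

Answer: VVVVX

Derivation:
Initial: ULDLDLU -> [(0, 0), (0, 1), (-1, 1), (-1, 0), (-2, 0), (-2, -1), (-3, -1), (-3, 0)]
Fold 1: move[2]->U => ULULDLU VALID
Fold 2: move[6]->D => ULULDLD VALID
Fold 3: move[0]->D => DLULDLD VALID
Fold 4: move[4]->U => DLULULD VALID
Fold 5: move[6]->R => DLULULR INVALID (collision), skipped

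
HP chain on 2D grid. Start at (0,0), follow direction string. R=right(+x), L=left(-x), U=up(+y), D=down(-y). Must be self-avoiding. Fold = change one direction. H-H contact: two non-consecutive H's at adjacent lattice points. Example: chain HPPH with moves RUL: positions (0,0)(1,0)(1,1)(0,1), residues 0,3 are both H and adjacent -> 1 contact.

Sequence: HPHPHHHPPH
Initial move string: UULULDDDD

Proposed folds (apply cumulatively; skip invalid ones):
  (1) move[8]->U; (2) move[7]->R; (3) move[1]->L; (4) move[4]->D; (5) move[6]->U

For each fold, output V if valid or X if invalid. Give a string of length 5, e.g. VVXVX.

Answer: XVVXX

Derivation:
Initial: UULULDDDD -> [(0, 0), (0, 1), (0, 2), (-1, 2), (-1, 3), (-2, 3), (-2, 2), (-2, 1), (-2, 0), (-2, -1)]
Fold 1: move[8]->U => UULULDDDU INVALID (collision), skipped
Fold 2: move[7]->R => UULULDDRD VALID
Fold 3: move[1]->L => ULLULDDRD VALID
Fold 4: move[4]->D => ULLUDDDRD INVALID (collision), skipped
Fold 5: move[6]->U => ULLULDURD INVALID (collision), skipped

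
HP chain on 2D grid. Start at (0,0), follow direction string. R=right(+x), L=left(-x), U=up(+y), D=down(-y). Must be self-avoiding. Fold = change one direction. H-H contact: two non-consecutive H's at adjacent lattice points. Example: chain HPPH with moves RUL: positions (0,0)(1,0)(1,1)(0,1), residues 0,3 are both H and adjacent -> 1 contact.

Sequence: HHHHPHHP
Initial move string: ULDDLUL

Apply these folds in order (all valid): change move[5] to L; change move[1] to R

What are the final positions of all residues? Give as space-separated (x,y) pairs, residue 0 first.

Initial moves: ULDDLUL
Fold: move[5]->L => ULDDLLL (positions: [(0, 0), (0, 1), (-1, 1), (-1, 0), (-1, -1), (-2, -1), (-3, -1), (-4, -1)])
Fold: move[1]->R => URDDLLL (positions: [(0, 0), (0, 1), (1, 1), (1, 0), (1, -1), (0, -1), (-1, -1), (-2, -1)])

Answer: (0,0) (0,1) (1,1) (1,0) (1,-1) (0,-1) (-1,-1) (-2,-1)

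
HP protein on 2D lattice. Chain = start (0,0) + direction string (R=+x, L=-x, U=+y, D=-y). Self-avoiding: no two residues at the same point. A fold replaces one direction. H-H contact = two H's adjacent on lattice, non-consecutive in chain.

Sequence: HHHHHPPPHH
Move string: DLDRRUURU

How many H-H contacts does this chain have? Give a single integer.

Positions: [(0, 0), (0, -1), (-1, -1), (-1, -2), (0, -2), (1, -2), (1, -1), (1, 0), (2, 0), (2, 1)]
H-H contact: residue 1 @(0,-1) - residue 4 @(0, -2)

Answer: 1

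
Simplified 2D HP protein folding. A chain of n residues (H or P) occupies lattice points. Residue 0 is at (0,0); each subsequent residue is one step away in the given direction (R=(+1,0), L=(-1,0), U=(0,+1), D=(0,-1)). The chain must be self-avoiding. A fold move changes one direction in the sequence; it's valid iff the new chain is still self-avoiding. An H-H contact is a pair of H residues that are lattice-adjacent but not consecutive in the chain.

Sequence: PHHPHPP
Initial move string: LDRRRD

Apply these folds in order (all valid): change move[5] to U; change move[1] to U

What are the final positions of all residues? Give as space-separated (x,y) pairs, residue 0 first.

Initial moves: LDRRRD
Fold: move[5]->U => LDRRRU (positions: [(0, 0), (-1, 0), (-1, -1), (0, -1), (1, -1), (2, -1), (2, 0)])
Fold: move[1]->U => LURRRU (positions: [(0, 0), (-1, 0), (-1, 1), (0, 1), (1, 1), (2, 1), (2, 2)])

Answer: (0,0) (-1,0) (-1,1) (0,1) (1,1) (2,1) (2,2)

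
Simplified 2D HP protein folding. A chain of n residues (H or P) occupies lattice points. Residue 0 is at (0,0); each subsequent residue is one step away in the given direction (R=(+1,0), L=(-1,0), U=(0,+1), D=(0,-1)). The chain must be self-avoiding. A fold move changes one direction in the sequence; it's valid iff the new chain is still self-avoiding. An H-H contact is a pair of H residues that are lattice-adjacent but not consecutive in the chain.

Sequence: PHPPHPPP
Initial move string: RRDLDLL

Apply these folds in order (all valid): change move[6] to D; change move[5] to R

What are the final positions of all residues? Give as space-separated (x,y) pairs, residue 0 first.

Initial moves: RRDLDLL
Fold: move[6]->D => RRDLDLD (positions: [(0, 0), (1, 0), (2, 0), (2, -1), (1, -1), (1, -2), (0, -2), (0, -3)])
Fold: move[5]->R => RRDLDRD (positions: [(0, 0), (1, 0), (2, 0), (2, -1), (1, -1), (1, -2), (2, -2), (2, -3)])

Answer: (0,0) (1,0) (2,0) (2,-1) (1,-1) (1,-2) (2,-2) (2,-3)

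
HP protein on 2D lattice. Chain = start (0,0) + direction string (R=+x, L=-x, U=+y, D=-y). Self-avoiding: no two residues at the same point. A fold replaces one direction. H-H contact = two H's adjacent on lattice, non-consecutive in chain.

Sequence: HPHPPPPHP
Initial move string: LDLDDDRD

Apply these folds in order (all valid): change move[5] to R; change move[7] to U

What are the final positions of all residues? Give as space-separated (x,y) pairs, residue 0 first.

Answer: (0,0) (-1,0) (-1,-1) (-2,-1) (-2,-2) (-2,-3) (-1,-3) (0,-3) (0,-2)

Derivation:
Initial moves: LDLDDDRD
Fold: move[5]->R => LDLDDRRD (positions: [(0, 0), (-1, 0), (-1, -1), (-2, -1), (-2, -2), (-2, -3), (-1, -3), (0, -3), (0, -4)])
Fold: move[7]->U => LDLDDRRU (positions: [(0, 0), (-1, 0), (-1, -1), (-2, -1), (-2, -2), (-2, -3), (-1, -3), (0, -3), (0, -2)])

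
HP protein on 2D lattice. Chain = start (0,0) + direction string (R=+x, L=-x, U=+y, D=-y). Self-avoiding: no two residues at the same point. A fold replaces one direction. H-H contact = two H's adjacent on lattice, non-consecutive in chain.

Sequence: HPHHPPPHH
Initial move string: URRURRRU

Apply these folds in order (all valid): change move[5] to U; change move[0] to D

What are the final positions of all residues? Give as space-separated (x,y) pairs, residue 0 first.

Answer: (0,0) (0,-1) (1,-1) (2,-1) (2,0) (3,0) (3,1) (4,1) (4,2)

Derivation:
Initial moves: URRURRRU
Fold: move[5]->U => URRURURU (positions: [(0, 0), (0, 1), (1, 1), (2, 1), (2, 2), (3, 2), (3, 3), (4, 3), (4, 4)])
Fold: move[0]->D => DRRURURU (positions: [(0, 0), (0, -1), (1, -1), (2, -1), (2, 0), (3, 0), (3, 1), (4, 1), (4, 2)])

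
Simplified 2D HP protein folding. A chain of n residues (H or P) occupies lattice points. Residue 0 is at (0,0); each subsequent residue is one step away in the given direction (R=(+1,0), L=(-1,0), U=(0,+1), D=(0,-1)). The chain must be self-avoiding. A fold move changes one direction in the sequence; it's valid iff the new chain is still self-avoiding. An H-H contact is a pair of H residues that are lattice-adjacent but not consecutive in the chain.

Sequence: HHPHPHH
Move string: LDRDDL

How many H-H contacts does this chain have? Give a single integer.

Answer: 1

Derivation:
Positions: [(0, 0), (-1, 0), (-1, -1), (0, -1), (0, -2), (0, -3), (-1, -3)]
H-H contact: residue 0 @(0,0) - residue 3 @(0, -1)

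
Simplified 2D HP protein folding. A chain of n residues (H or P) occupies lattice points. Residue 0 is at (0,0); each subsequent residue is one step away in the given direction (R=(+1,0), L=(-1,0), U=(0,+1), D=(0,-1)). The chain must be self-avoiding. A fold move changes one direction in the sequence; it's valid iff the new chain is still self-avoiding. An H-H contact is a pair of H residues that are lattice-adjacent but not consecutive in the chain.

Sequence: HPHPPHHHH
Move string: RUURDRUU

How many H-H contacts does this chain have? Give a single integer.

Answer: 1

Derivation:
Positions: [(0, 0), (1, 0), (1, 1), (1, 2), (2, 2), (2, 1), (3, 1), (3, 2), (3, 3)]
H-H contact: residue 2 @(1,1) - residue 5 @(2, 1)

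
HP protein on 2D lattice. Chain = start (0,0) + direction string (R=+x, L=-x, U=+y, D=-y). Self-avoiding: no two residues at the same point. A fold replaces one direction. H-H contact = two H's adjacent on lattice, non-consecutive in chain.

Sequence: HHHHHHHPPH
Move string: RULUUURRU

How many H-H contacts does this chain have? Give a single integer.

Positions: [(0, 0), (1, 0), (1, 1), (0, 1), (0, 2), (0, 3), (0, 4), (1, 4), (2, 4), (2, 5)]
H-H contact: residue 0 @(0,0) - residue 3 @(0, 1)

Answer: 1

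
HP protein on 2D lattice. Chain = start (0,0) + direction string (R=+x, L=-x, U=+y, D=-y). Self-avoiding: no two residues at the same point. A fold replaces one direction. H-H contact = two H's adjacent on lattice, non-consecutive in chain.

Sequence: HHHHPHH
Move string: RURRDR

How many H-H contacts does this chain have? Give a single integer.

Positions: [(0, 0), (1, 0), (1, 1), (2, 1), (3, 1), (3, 0), (4, 0)]
No H-H contacts found.

Answer: 0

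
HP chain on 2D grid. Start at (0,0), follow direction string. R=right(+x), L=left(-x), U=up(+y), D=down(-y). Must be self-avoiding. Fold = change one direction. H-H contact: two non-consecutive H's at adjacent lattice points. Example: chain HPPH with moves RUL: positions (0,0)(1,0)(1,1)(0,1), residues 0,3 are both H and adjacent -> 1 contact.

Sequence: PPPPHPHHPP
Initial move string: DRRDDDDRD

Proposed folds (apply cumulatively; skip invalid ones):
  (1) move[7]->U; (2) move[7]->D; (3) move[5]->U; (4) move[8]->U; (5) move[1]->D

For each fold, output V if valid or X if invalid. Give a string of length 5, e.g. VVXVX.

Initial: DRRDDDDRD -> [(0, 0), (0, -1), (1, -1), (2, -1), (2, -2), (2, -3), (2, -4), (2, -5), (3, -5), (3, -6)]
Fold 1: move[7]->U => DRRDDDDUD INVALID (collision), skipped
Fold 2: move[7]->D => DRRDDDDDD VALID
Fold 3: move[5]->U => DRRDDUDDD INVALID (collision), skipped
Fold 4: move[8]->U => DRRDDDDDU INVALID (collision), skipped
Fold 5: move[1]->D => DDRDDDDDD VALID

Answer: XVXXV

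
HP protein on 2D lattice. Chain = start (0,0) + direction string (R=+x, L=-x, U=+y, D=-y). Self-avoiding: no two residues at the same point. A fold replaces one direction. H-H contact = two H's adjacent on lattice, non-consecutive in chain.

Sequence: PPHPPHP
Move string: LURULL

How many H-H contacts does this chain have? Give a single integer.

Answer: 1

Derivation:
Positions: [(0, 0), (-1, 0), (-1, 1), (0, 1), (0, 2), (-1, 2), (-2, 2)]
H-H contact: residue 2 @(-1,1) - residue 5 @(-1, 2)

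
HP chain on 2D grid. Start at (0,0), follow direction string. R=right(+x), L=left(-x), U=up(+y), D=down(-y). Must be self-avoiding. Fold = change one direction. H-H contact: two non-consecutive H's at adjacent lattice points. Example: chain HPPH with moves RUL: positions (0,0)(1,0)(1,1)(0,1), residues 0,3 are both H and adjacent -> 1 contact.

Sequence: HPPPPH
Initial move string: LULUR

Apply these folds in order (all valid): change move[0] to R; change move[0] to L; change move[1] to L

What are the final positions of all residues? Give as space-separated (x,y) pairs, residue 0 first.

Answer: (0,0) (-1,0) (-2,0) (-3,0) (-3,1) (-2,1)

Derivation:
Initial moves: LULUR
Fold: move[0]->R => RULUR (positions: [(0, 0), (1, 0), (1, 1), (0, 1), (0, 2), (1, 2)])
Fold: move[0]->L => LULUR (positions: [(0, 0), (-1, 0), (-1, 1), (-2, 1), (-2, 2), (-1, 2)])
Fold: move[1]->L => LLLUR (positions: [(0, 0), (-1, 0), (-2, 0), (-3, 0), (-3, 1), (-2, 1)])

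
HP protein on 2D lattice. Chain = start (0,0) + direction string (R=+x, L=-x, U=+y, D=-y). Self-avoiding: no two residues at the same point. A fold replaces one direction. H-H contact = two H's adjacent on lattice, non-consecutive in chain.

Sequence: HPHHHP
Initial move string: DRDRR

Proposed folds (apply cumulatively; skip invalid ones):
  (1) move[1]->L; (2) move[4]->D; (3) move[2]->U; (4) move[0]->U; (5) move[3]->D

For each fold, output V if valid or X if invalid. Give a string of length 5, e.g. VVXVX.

Initial: DRDRR -> [(0, 0), (0, -1), (1, -1), (1, -2), (2, -2), (3, -2)]
Fold 1: move[1]->L => DLDRR VALID
Fold 2: move[4]->D => DLDRD VALID
Fold 3: move[2]->U => DLURD INVALID (collision), skipped
Fold 4: move[0]->U => ULDRD INVALID (collision), skipped
Fold 5: move[3]->D => DLDDD VALID

Answer: VVXXV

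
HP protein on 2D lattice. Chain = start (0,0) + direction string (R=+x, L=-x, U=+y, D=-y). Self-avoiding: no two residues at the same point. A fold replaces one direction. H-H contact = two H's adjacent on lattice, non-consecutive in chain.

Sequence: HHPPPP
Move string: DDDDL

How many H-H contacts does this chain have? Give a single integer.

Answer: 0

Derivation:
Positions: [(0, 0), (0, -1), (0, -2), (0, -3), (0, -4), (-1, -4)]
No H-H contacts found.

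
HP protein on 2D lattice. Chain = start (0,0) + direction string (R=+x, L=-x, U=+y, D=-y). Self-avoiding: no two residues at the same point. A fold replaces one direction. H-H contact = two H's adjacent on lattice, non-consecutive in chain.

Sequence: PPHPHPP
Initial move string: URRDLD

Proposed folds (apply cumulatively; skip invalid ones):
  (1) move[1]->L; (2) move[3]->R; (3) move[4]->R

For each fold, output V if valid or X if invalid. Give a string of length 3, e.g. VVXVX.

Initial: URRDLD -> [(0, 0), (0, 1), (1, 1), (2, 1), (2, 0), (1, 0), (1, -1)]
Fold 1: move[1]->L => ULRDLD INVALID (collision), skipped
Fold 2: move[3]->R => URRRLD INVALID (collision), skipped
Fold 3: move[4]->R => URRDRD VALID

Answer: XXV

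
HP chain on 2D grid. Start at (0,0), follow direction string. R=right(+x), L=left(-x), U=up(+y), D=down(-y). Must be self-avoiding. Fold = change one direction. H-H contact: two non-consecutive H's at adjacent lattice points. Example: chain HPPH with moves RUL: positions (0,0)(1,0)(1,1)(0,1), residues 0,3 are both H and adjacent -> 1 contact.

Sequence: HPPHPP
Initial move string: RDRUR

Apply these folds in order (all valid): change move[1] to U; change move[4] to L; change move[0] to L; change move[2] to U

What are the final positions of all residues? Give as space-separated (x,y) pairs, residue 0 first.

Answer: (0,0) (-1,0) (-1,1) (-1,2) (-1,3) (-2,3)

Derivation:
Initial moves: RDRUR
Fold: move[1]->U => RURUR (positions: [(0, 0), (1, 0), (1, 1), (2, 1), (2, 2), (3, 2)])
Fold: move[4]->L => RURUL (positions: [(0, 0), (1, 0), (1, 1), (2, 1), (2, 2), (1, 2)])
Fold: move[0]->L => LURUL (positions: [(0, 0), (-1, 0), (-1, 1), (0, 1), (0, 2), (-1, 2)])
Fold: move[2]->U => LUUUL (positions: [(0, 0), (-1, 0), (-1, 1), (-1, 2), (-1, 3), (-2, 3)])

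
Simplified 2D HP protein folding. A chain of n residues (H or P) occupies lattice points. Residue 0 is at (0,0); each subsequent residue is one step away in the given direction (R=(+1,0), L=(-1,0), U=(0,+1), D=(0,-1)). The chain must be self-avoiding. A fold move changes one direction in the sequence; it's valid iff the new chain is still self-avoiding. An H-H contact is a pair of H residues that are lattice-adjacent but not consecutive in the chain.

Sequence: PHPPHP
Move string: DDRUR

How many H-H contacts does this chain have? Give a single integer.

Answer: 1

Derivation:
Positions: [(0, 0), (0, -1), (0, -2), (1, -2), (1, -1), (2, -1)]
H-H contact: residue 1 @(0,-1) - residue 4 @(1, -1)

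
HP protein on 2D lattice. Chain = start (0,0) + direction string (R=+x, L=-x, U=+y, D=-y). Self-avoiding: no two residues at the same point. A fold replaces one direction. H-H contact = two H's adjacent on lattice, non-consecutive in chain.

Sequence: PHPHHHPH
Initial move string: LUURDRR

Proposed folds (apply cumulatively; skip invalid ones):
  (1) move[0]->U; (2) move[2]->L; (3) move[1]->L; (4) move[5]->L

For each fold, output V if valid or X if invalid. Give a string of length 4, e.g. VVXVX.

Answer: VXXX

Derivation:
Initial: LUURDRR -> [(0, 0), (-1, 0), (-1, 1), (-1, 2), (0, 2), (0, 1), (1, 1), (2, 1)]
Fold 1: move[0]->U => UUURDRR VALID
Fold 2: move[2]->L => UULRDRR INVALID (collision), skipped
Fold 3: move[1]->L => ULURDRR INVALID (collision), skipped
Fold 4: move[5]->L => UUURDLR INVALID (collision), skipped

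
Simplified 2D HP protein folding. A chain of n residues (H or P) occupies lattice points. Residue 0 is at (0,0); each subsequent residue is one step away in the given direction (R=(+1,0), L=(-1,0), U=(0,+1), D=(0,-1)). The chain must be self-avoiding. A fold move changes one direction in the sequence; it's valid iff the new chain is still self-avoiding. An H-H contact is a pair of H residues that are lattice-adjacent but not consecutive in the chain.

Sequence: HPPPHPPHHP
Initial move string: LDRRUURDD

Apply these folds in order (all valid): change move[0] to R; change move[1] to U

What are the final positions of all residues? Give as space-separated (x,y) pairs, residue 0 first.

Initial moves: LDRRUURDD
Fold: move[0]->R => RDRRUURDD (positions: [(0, 0), (1, 0), (1, -1), (2, -1), (3, -1), (3, 0), (3, 1), (4, 1), (4, 0), (4, -1)])
Fold: move[1]->U => RURRUURDD (positions: [(0, 0), (1, 0), (1, 1), (2, 1), (3, 1), (3, 2), (3, 3), (4, 3), (4, 2), (4, 1)])

Answer: (0,0) (1,0) (1,1) (2,1) (3,1) (3,2) (3,3) (4,3) (4,2) (4,1)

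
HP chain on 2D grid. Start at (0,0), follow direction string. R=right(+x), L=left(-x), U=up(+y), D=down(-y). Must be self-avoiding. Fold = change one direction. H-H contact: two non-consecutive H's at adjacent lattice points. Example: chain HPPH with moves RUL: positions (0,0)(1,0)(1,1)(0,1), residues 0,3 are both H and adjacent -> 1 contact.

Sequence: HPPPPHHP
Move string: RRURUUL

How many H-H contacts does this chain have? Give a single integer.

Answer: 0

Derivation:
Positions: [(0, 0), (1, 0), (2, 0), (2, 1), (3, 1), (3, 2), (3, 3), (2, 3)]
No H-H contacts found.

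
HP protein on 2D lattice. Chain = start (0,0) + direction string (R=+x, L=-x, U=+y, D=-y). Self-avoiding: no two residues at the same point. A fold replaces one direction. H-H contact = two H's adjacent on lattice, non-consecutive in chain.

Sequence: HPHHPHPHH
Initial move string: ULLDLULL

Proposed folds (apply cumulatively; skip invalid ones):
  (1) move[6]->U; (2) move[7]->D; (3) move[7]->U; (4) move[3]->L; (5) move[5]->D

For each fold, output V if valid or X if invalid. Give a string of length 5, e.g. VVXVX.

Initial: ULLDLULL -> [(0, 0), (0, 1), (-1, 1), (-2, 1), (-2, 0), (-3, 0), (-3, 1), (-4, 1), (-5, 1)]
Fold 1: move[6]->U => ULLDLUUL VALID
Fold 2: move[7]->D => ULLDLUUD INVALID (collision), skipped
Fold 3: move[7]->U => ULLDLUUU VALID
Fold 4: move[3]->L => ULLLLUUU VALID
Fold 5: move[5]->D => ULLLLDUU INVALID (collision), skipped

Answer: VXVVX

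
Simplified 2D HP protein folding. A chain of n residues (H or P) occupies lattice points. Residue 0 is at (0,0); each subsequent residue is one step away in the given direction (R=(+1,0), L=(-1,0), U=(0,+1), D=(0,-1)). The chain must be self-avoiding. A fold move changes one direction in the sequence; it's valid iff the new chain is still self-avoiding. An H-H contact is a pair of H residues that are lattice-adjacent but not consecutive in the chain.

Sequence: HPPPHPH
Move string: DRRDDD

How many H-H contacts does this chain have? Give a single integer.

Positions: [(0, 0), (0, -1), (1, -1), (2, -1), (2, -2), (2, -3), (2, -4)]
No H-H contacts found.

Answer: 0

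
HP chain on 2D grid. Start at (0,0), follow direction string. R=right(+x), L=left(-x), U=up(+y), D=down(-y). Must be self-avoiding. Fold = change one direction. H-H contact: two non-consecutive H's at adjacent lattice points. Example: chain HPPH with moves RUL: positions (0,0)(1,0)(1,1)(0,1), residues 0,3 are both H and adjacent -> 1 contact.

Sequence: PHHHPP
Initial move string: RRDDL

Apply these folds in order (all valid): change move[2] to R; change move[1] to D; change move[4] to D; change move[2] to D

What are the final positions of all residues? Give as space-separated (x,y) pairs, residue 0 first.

Answer: (0,0) (1,0) (1,-1) (1,-2) (1,-3) (1,-4)

Derivation:
Initial moves: RRDDL
Fold: move[2]->R => RRRDL (positions: [(0, 0), (1, 0), (2, 0), (3, 0), (3, -1), (2, -1)])
Fold: move[1]->D => RDRDL (positions: [(0, 0), (1, 0), (1, -1), (2, -1), (2, -2), (1, -2)])
Fold: move[4]->D => RDRDD (positions: [(0, 0), (1, 0), (1, -1), (2, -1), (2, -2), (2, -3)])
Fold: move[2]->D => RDDDD (positions: [(0, 0), (1, 0), (1, -1), (1, -2), (1, -3), (1, -4)])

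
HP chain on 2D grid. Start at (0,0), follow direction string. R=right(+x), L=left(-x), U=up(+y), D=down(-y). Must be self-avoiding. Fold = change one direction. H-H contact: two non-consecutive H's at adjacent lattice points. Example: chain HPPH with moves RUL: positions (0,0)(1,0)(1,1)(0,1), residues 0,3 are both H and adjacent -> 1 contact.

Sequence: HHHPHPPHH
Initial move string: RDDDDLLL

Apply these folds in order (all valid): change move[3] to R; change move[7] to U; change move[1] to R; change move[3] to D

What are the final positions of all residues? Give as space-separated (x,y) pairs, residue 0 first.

Answer: (0,0) (1,0) (2,0) (2,-1) (2,-2) (2,-3) (1,-3) (0,-3) (0,-2)

Derivation:
Initial moves: RDDDDLLL
Fold: move[3]->R => RDDRDLLL (positions: [(0, 0), (1, 0), (1, -1), (1, -2), (2, -2), (2, -3), (1, -3), (0, -3), (-1, -3)])
Fold: move[7]->U => RDDRDLLU (positions: [(0, 0), (1, 0), (1, -1), (1, -2), (2, -2), (2, -3), (1, -3), (0, -3), (0, -2)])
Fold: move[1]->R => RRDRDLLU (positions: [(0, 0), (1, 0), (2, 0), (2, -1), (3, -1), (3, -2), (2, -2), (1, -2), (1, -1)])
Fold: move[3]->D => RRDDDLLU (positions: [(0, 0), (1, 0), (2, 0), (2, -1), (2, -2), (2, -3), (1, -3), (0, -3), (0, -2)])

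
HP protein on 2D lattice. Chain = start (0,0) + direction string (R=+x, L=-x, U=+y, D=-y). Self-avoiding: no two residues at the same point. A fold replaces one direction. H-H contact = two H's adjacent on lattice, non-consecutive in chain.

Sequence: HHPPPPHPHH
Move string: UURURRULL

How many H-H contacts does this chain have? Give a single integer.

Answer: 0

Derivation:
Positions: [(0, 0), (0, 1), (0, 2), (1, 2), (1, 3), (2, 3), (3, 3), (3, 4), (2, 4), (1, 4)]
No H-H contacts found.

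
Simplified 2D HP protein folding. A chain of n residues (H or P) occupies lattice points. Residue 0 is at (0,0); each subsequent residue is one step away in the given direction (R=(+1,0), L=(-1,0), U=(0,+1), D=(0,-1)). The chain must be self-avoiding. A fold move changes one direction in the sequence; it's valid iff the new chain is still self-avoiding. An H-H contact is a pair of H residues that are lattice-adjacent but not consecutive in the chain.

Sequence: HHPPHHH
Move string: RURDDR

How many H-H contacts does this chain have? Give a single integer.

Positions: [(0, 0), (1, 0), (1, 1), (2, 1), (2, 0), (2, -1), (3, -1)]
H-H contact: residue 1 @(1,0) - residue 4 @(2, 0)

Answer: 1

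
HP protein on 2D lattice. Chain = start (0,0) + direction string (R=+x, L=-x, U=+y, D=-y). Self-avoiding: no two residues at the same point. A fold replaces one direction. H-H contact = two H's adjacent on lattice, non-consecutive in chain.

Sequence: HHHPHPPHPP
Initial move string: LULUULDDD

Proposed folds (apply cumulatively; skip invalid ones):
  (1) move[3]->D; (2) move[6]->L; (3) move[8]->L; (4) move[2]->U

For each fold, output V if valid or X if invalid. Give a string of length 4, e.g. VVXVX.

Initial: LULUULDDD -> [(0, 0), (-1, 0), (-1, 1), (-2, 1), (-2, 2), (-2, 3), (-3, 3), (-3, 2), (-3, 1), (-3, 0)]
Fold 1: move[3]->D => LULDULDDD INVALID (collision), skipped
Fold 2: move[6]->L => LULUULLDD VALID
Fold 3: move[8]->L => LULUULLDL VALID
Fold 4: move[2]->U => LUUUULLDL VALID

Answer: XVVV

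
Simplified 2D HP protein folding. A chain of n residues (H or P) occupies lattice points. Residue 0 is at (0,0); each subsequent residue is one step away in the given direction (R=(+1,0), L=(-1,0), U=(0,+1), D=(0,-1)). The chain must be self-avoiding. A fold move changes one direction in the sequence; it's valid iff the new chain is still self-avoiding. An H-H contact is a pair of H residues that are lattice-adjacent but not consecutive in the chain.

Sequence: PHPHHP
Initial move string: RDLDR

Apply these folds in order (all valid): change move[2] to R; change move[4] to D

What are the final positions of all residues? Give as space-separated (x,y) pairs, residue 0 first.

Answer: (0,0) (1,0) (1,-1) (2,-1) (2,-2) (2,-3)

Derivation:
Initial moves: RDLDR
Fold: move[2]->R => RDRDR (positions: [(0, 0), (1, 0), (1, -1), (2, -1), (2, -2), (3, -2)])
Fold: move[4]->D => RDRDD (positions: [(0, 0), (1, 0), (1, -1), (2, -1), (2, -2), (2, -3)])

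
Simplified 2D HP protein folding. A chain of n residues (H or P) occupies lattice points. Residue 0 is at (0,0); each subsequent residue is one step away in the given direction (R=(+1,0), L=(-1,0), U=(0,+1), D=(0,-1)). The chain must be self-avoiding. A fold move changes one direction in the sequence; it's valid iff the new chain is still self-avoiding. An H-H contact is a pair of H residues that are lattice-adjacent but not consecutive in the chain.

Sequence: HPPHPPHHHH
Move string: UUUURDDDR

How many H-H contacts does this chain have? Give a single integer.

Positions: [(0, 0), (0, 1), (0, 2), (0, 3), (0, 4), (1, 4), (1, 3), (1, 2), (1, 1), (2, 1)]
H-H contact: residue 3 @(0,3) - residue 6 @(1, 3)

Answer: 1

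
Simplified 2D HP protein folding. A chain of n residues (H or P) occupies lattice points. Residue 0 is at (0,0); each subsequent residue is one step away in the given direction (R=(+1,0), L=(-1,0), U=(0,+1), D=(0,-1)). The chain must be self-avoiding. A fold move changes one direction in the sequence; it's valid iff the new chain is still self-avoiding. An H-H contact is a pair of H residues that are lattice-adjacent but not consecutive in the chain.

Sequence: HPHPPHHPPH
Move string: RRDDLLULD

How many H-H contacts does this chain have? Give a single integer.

Positions: [(0, 0), (1, 0), (2, 0), (2, -1), (2, -2), (1, -2), (0, -2), (0, -1), (-1, -1), (-1, -2)]
H-H contact: residue 6 @(0,-2) - residue 9 @(-1, -2)

Answer: 1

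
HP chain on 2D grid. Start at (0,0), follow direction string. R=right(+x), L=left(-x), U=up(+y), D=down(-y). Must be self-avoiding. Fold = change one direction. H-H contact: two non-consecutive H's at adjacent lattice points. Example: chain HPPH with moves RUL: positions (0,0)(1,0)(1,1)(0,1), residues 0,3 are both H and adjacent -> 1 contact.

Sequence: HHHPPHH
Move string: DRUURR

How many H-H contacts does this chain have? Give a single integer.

Answer: 0

Derivation:
Positions: [(0, 0), (0, -1), (1, -1), (1, 0), (1, 1), (2, 1), (3, 1)]
No H-H contacts found.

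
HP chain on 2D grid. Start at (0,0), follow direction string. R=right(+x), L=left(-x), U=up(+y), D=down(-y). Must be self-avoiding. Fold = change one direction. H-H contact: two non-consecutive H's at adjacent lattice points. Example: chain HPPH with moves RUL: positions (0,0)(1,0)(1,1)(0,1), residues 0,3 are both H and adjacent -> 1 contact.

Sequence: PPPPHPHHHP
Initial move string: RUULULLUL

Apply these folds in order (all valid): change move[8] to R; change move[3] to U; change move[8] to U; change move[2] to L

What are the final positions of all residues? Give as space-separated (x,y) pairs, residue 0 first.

Initial moves: RUULULLUL
Fold: move[8]->R => RUULULLUR (positions: [(0, 0), (1, 0), (1, 1), (1, 2), (0, 2), (0, 3), (-1, 3), (-2, 3), (-2, 4), (-1, 4)])
Fold: move[3]->U => RUUUULLUR (positions: [(0, 0), (1, 0), (1, 1), (1, 2), (1, 3), (1, 4), (0, 4), (-1, 4), (-1, 5), (0, 5)])
Fold: move[8]->U => RUUUULLUU (positions: [(0, 0), (1, 0), (1, 1), (1, 2), (1, 3), (1, 4), (0, 4), (-1, 4), (-1, 5), (-1, 6)])
Fold: move[2]->L => RULUULLUU (positions: [(0, 0), (1, 0), (1, 1), (0, 1), (0, 2), (0, 3), (-1, 3), (-2, 3), (-2, 4), (-2, 5)])

Answer: (0,0) (1,0) (1,1) (0,1) (0,2) (0,3) (-1,3) (-2,3) (-2,4) (-2,5)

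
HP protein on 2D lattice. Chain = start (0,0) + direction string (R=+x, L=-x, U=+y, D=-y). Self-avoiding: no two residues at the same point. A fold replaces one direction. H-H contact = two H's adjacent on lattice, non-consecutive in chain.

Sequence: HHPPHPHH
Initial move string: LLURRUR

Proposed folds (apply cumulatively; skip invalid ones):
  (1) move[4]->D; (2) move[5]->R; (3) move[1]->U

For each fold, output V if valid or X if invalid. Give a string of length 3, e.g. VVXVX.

Initial: LLURRUR -> [(0, 0), (-1, 0), (-2, 0), (-2, 1), (-1, 1), (0, 1), (0, 2), (1, 2)]
Fold 1: move[4]->D => LLURDUR INVALID (collision), skipped
Fold 2: move[5]->R => LLURRRR VALID
Fold 3: move[1]->U => LUURRRR VALID

Answer: XVV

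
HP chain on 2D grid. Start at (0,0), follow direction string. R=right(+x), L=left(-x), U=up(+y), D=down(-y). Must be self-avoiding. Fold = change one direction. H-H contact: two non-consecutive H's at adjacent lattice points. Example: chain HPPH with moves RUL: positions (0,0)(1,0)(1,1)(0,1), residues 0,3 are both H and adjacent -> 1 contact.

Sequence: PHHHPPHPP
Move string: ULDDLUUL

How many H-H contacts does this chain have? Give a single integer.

Answer: 1

Derivation:
Positions: [(0, 0), (0, 1), (-1, 1), (-1, 0), (-1, -1), (-2, -1), (-2, 0), (-2, 1), (-3, 1)]
H-H contact: residue 3 @(-1,0) - residue 6 @(-2, 0)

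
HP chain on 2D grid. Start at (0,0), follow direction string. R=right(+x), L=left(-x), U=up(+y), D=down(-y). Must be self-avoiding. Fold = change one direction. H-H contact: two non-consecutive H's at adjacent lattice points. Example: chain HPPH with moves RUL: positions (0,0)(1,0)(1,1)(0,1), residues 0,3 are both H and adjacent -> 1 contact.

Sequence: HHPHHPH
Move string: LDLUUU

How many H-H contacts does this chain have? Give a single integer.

Positions: [(0, 0), (-1, 0), (-1, -1), (-2, -1), (-2, 0), (-2, 1), (-2, 2)]
H-H contact: residue 1 @(-1,0) - residue 4 @(-2, 0)

Answer: 1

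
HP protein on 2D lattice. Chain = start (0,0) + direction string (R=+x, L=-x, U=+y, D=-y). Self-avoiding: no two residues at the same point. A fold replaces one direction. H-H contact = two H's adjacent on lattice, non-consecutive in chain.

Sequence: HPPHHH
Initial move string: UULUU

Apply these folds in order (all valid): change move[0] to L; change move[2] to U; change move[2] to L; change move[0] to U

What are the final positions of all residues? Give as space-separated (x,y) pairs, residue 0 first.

Answer: (0,0) (0,1) (0,2) (-1,2) (-1,3) (-1,4)

Derivation:
Initial moves: UULUU
Fold: move[0]->L => LULUU (positions: [(0, 0), (-1, 0), (-1, 1), (-2, 1), (-2, 2), (-2, 3)])
Fold: move[2]->U => LUUUU (positions: [(0, 0), (-1, 0), (-1, 1), (-1, 2), (-1, 3), (-1, 4)])
Fold: move[2]->L => LULUU (positions: [(0, 0), (-1, 0), (-1, 1), (-2, 1), (-2, 2), (-2, 3)])
Fold: move[0]->U => UULUU (positions: [(0, 0), (0, 1), (0, 2), (-1, 2), (-1, 3), (-1, 4)])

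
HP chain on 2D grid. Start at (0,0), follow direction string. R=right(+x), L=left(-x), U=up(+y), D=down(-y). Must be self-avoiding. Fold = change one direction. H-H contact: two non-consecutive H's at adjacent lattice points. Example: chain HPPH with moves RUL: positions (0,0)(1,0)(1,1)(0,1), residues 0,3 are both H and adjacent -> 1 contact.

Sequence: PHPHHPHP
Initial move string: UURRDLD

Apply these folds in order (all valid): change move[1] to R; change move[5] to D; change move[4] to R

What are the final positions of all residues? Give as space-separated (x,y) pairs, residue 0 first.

Answer: (0,0) (0,1) (1,1) (2,1) (3,1) (4,1) (4,0) (4,-1)

Derivation:
Initial moves: UURRDLD
Fold: move[1]->R => URRRDLD (positions: [(0, 0), (0, 1), (1, 1), (2, 1), (3, 1), (3, 0), (2, 0), (2, -1)])
Fold: move[5]->D => URRRDDD (positions: [(0, 0), (0, 1), (1, 1), (2, 1), (3, 1), (3, 0), (3, -1), (3, -2)])
Fold: move[4]->R => URRRRDD (positions: [(0, 0), (0, 1), (1, 1), (2, 1), (3, 1), (4, 1), (4, 0), (4, -1)])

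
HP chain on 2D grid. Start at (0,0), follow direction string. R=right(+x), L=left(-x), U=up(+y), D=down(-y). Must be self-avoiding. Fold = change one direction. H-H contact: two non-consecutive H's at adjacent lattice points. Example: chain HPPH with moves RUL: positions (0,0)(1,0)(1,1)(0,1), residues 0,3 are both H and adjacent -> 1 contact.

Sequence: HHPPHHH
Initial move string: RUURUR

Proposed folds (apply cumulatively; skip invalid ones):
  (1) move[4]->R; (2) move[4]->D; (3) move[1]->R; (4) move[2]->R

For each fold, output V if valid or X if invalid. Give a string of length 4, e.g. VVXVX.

Initial: RUURUR -> [(0, 0), (1, 0), (1, 1), (1, 2), (2, 2), (2, 3), (3, 3)]
Fold 1: move[4]->R => RUURRR VALID
Fold 2: move[4]->D => RUURDR VALID
Fold 3: move[1]->R => RRURDR VALID
Fold 4: move[2]->R => RRRRDR VALID

Answer: VVVV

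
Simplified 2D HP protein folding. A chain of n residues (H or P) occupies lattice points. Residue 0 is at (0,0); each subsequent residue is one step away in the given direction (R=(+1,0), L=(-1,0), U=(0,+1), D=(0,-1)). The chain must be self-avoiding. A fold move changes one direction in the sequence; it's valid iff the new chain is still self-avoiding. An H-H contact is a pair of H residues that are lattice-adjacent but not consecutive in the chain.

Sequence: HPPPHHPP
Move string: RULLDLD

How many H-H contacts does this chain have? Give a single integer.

Answer: 1

Derivation:
Positions: [(0, 0), (1, 0), (1, 1), (0, 1), (-1, 1), (-1, 0), (-2, 0), (-2, -1)]
H-H contact: residue 0 @(0,0) - residue 5 @(-1, 0)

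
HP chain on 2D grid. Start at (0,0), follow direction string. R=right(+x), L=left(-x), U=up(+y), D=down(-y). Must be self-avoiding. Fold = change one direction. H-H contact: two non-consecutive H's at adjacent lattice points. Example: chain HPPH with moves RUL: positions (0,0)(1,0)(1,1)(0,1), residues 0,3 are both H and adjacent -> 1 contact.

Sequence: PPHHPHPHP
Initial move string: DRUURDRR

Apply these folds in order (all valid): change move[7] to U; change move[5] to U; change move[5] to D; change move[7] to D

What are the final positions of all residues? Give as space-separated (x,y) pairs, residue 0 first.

Answer: (0,0) (0,-1) (1,-1) (1,0) (1,1) (2,1) (2,0) (3,0) (3,-1)

Derivation:
Initial moves: DRUURDRR
Fold: move[7]->U => DRUURDRU (positions: [(0, 0), (0, -1), (1, -1), (1, 0), (1, 1), (2, 1), (2, 0), (3, 0), (3, 1)])
Fold: move[5]->U => DRUURURU (positions: [(0, 0), (0, -1), (1, -1), (1, 0), (1, 1), (2, 1), (2, 2), (3, 2), (3, 3)])
Fold: move[5]->D => DRUURDRU (positions: [(0, 0), (0, -1), (1, -1), (1, 0), (1, 1), (2, 1), (2, 0), (3, 0), (3, 1)])
Fold: move[7]->D => DRUURDRD (positions: [(0, 0), (0, -1), (1, -1), (1, 0), (1, 1), (2, 1), (2, 0), (3, 0), (3, -1)])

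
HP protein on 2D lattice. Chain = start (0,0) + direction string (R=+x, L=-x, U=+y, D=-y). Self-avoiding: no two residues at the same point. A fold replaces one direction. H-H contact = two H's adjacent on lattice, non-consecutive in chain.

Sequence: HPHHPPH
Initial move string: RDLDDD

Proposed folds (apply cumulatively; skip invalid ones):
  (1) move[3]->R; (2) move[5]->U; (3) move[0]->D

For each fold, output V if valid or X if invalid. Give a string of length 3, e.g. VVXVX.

Initial: RDLDDD -> [(0, 0), (1, 0), (1, -1), (0, -1), (0, -2), (0, -3), (0, -4)]
Fold 1: move[3]->R => RDLRDD INVALID (collision), skipped
Fold 2: move[5]->U => RDLDDU INVALID (collision), skipped
Fold 3: move[0]->D => DDLDDD VALID

Answer: XXV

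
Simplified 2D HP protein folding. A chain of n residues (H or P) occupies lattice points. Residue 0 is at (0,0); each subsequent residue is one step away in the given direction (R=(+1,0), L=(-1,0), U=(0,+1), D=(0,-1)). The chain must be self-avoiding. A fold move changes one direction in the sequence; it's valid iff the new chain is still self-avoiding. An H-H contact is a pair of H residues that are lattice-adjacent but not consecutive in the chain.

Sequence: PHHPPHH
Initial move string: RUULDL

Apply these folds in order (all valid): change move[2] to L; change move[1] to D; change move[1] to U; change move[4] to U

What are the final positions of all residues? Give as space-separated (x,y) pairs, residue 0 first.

Answer: (0,0) (1,0) (1,1) (0,1) (-1,1) (-1,2) (-2,2)

Derivation:
Initial moves: RUULDL
Fold: move[2]->L => RULLDL (positions: [(0, 0), (1, 0), (1, 1), (0, 1), (-1, 1), (-1, 0), (-2, 0)])
Fold: move[1]->D => RDLLDL (positions: [(0, 0), (1, 0), (1, -1), (0, -1), (-1, -1), (-1, -2), (-2, -2)])
Fold: move[1]->U => RULLDL (positions: [(0, 0), (1, 0), (1, 1), (0, 1), (-1, 1), (-1, 0), (-2, 0)])
Fold: move[4]->U => RULLUL (positions: [(0, 0), (1, 0), (1, 1), (0, 1), (-1, 1), (-1, 2), (-2, 2)])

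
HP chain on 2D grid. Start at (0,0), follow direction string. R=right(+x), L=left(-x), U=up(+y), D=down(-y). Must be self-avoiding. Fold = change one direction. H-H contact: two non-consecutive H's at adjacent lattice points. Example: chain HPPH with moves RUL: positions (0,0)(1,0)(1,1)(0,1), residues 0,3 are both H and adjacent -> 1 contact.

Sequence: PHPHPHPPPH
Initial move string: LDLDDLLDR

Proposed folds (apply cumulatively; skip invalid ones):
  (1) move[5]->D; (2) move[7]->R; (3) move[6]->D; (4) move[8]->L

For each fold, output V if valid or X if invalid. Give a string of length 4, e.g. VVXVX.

Answer: VXVV

Derivation:
Initial: LDLDDLLDR -> [(0, 0), (-1, 0), (-1, -1), (-2, -1), (-2, -2), (-2, -3), (-3, -3), (-4, -3), (-4, -4), (-3, -4)]
Fold 1: move[5]->D => LDLDDDLDR VALID
Fold 2: move[7]->R => LDLDDDLRR INVALID (collision), skipped
Fold 3: move[6]->D => LDLDDDDDR VALID
Fold 4: move[8]->L => LDLDDDDDL VALID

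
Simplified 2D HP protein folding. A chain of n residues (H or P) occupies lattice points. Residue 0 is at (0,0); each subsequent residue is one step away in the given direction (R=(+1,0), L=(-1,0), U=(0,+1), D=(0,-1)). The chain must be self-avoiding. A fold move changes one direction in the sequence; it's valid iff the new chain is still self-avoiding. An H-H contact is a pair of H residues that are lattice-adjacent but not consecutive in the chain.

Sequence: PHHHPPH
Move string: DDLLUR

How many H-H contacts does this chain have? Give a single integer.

Answer: 2

Derivation:
Positions: [(0, 0), (0, -1), (0, -2), (-1, -2), (-2, -2), (-2, -1), (-1, -1)]
H-H contact: residue 1 @(0,-1) - residue 6 @(-1, -1)
H-H contact: residue 3 @(-1,-2) - residue 6 @(-1, -1)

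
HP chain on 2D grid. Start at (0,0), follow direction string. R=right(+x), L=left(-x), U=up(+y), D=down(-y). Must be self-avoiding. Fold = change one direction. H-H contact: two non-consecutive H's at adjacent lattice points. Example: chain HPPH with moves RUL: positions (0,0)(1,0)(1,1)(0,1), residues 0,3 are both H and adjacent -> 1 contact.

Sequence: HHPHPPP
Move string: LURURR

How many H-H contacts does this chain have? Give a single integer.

Positions: [(0, 0), (-1, 0), (-1, 1), (0, 1), (0, 2), (1, 2), (2, 2)]
H-H contact: residue 0 @(0,0) - residue 3 @(0, 1)

Answer: 1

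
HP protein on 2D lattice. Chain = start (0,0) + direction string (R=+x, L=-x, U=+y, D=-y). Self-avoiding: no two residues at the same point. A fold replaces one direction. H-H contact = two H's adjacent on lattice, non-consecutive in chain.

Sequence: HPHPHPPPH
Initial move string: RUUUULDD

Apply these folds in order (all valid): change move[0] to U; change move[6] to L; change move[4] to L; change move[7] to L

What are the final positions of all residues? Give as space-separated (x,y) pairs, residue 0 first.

Initial moves: RUUUULDD
Fold: move[0]->U => UUUUULDD (positions: [(0, 0), (0, 1), (0, 2), (0, 3), (0, 4), (0, 5), (-1, 5), (-1, 4), (-1, 3)])
Fold: move[6]->L => UUUUULLD (positions: [(0, 0), (0, 1), (0, 2), (0, 3), (0, 4), (0, 5), (-1, 5), (-2, 5), (-2, 4)])
Fold: move[4]->L => UUUULLLD (positions: [(0, 0), (0, 1), (0, 2), (0, 3), (0, 4), (-1, 4), (-2, 4), (-3, 4), (-3, 3)])
Fold: move[7]->L => UUUULLLL (positions: [(0, 0), (0, 1), (0, 2), (0, 3), (0, 4), (-1, 4), (-2, 4), (-3, 4), (-4, 4)])

Answer: (0,0) (0,1) (0,2) (0,3) (0,4) (-1,4) (-2,4) (-3,4) (-4,4)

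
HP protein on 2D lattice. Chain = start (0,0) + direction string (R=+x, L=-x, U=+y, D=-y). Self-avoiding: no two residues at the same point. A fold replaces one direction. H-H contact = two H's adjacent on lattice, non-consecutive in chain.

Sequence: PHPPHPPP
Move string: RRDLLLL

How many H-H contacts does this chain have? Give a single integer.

Answer: 1

Derivation:
Positions: [(0, 0), (1, 0), (2, 0), (2, -1), (1, -1), (0, -1), (-1, -1), (-2, -1)]
H-H contact: residue 1 @(1,0) - residue 4 @(1, -1)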